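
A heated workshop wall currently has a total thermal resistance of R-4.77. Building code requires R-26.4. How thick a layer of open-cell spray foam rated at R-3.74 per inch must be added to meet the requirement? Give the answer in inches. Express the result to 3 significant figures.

5.78 in

ΔR = 26.4 − 4.77 = 21.63 ft²·°F·h/BTU
L = ΔR / (R/in) = 21.63/3.74 = 5.783 in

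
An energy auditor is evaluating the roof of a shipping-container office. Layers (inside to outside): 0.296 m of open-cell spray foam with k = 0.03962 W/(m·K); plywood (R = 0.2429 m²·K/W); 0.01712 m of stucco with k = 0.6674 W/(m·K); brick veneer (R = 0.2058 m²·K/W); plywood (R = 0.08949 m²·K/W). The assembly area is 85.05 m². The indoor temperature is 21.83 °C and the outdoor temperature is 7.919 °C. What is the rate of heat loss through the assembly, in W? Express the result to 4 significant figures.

0.296/0.03962 = 7.471
0.01712/0.6674 = 0.025652
R_total = 7.471 + 0.2429 + 0.025652 + 0.2058 + 0.08949 = 8.0348 m²·K/W
Q = A·ΔT/R = 85.05 × (21.83 − 7.919) / 8.0348 = 147.25 W

147.3 W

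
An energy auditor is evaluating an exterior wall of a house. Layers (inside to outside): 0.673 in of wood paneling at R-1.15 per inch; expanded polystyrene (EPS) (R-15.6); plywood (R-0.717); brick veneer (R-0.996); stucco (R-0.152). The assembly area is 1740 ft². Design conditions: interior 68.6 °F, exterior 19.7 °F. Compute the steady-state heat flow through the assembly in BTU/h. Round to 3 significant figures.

4670 BTU/h

0.673 × 1.15 = 0.774
R_total = 0.774 + 15.6 + 0.717 + 0.996 + 0.152 = 18.24 ft²·°F·h/BTU
Q = A·ΔT/R = 1740 × (68.6 − 19.7) / 18.24 = 4665 BTU/h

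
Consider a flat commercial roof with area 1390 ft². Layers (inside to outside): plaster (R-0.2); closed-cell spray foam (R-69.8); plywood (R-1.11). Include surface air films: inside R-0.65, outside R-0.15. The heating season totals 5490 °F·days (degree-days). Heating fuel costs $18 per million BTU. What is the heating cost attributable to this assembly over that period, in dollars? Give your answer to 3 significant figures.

R_total = 0.65 + 0.2 + 69.8 + 1.11 + 0.15 = 71.91 ft²·°F·h/BTU
E = A × HDD × 24 / R = 1390 × 5490 × 24 / 71.91 = 2547000 BTU
Cost = 2547000/10⁶ × 18 = $45.84

45.8 dollars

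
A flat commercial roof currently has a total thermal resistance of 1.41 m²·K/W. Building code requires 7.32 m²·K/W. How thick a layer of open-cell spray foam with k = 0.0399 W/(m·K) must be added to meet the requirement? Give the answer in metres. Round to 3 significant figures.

ΔR = 7.32 − 1.41 = 5.91 m²·K/W
L = ΔR × k = 5.91 × 0.0399 = 0.2358 m

0.236 m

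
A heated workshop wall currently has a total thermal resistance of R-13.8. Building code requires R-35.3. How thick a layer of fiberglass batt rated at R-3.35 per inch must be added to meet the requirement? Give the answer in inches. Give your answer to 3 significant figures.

6.42 in

ΔR = 35.3 − 13.8 = 21.5 ft²·°F·h/BTU
L = ΔR / (R/in) = 21.5/3.35 = 6.418 in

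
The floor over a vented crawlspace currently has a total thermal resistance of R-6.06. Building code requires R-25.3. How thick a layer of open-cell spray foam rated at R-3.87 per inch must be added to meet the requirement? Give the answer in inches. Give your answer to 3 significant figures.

4.97 in

ΔR = 25.3 − 6.06 = 19.24 ft²·°F·h/BTU
L = ΔR / (R/in) = 19.24/3.87 = 4.972 in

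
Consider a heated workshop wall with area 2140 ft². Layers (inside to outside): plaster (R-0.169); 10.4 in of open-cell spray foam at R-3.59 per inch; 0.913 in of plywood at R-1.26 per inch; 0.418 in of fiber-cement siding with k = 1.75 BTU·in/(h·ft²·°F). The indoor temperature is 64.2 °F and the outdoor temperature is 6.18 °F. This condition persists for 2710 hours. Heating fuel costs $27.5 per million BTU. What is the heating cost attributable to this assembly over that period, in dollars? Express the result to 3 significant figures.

10.4 × 3.59 = 37.34
0.913 × 1.26 = 1.15
0.418/1.75 = 0.2389
R_total = 0.169 + 37.34 + 1.15 + 0.2389 = 38.89 ft²·°F·h/BTU
Q = 2140 × (64.2 − 6.18) / 38.89 = 3192 BTU/h
E = 3192 × 2710 = 8651000 BTU
Cost = 8651000/10⁶ × 27.5 = $237.9

238 dollars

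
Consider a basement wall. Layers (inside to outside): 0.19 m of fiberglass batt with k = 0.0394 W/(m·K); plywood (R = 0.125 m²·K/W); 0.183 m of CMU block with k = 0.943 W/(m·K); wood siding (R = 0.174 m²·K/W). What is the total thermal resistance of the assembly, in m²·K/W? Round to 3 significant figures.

5.32 m²·K/W

0.19/0.0394 = 4.822
0.183/0.943 = 0.1941
R_total = 4.822 + 0.125 + 0.1941 + 0.174 = 5.315 m²·K/W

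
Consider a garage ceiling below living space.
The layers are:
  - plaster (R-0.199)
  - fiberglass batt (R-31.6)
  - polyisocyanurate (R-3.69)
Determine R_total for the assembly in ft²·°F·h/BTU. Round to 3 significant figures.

R_total = 0.199 + 31.6 + 3.69 = 35.49 ft²·°F·h/BTU

35.5 ft²·°F·h/BTU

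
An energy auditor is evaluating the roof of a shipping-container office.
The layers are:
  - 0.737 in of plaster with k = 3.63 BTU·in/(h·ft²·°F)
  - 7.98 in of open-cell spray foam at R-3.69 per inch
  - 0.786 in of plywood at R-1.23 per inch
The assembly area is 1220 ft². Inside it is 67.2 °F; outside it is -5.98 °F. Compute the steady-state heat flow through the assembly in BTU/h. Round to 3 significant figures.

2920 BTU/h

0.737/3.63 = 0.203
7.98 × 3.69 = 29.45
0.786 × 1.23 = 0.9668
R_total = 0.203 + 29.45 + 0.9668 = 30.62 ft²·°F·h/BTU
Q = A·ΔT/R = 1220 × (67.2 − (-5.98)) / 30.62 = 2916 BTU/h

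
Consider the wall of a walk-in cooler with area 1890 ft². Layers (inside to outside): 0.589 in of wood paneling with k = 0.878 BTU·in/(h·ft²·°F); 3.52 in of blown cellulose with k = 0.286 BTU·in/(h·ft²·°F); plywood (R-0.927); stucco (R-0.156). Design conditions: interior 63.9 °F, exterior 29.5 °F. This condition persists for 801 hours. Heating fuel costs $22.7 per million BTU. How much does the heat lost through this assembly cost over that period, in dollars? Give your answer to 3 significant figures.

84.1 dollars

0.589/0.878 = 0.6708
3.52/0.286 = 12.31
R_total = 0.6708 + 12.31 + 0.927 + 0.156 = 14.06 ft²·°F·h/BTU
Q = 1890 × (63.9 − 29.5) / 14.06 = 4624 BTU/h
E = 4624 × 801 = 3704000 BTU
Cost = 3704000/10⁶ × 22.7 = $84.07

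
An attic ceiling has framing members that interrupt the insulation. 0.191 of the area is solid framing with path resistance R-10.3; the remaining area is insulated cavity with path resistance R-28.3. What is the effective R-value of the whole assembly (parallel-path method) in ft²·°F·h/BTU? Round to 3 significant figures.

U_eff = 0.809/28.3 + 0.191/10.3 = 0.02859 + 0.01854 = 0.04713
R_eff = 1/U_eff = 21.22 ft²·°F·h/BTU

21.2 ft²·°F·h/BTU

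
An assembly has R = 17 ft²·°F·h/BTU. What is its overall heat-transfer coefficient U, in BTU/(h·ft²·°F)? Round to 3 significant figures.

U = 1/R = 1/17 = 0.05882

0.0588 BTU/(h·ft²·°F)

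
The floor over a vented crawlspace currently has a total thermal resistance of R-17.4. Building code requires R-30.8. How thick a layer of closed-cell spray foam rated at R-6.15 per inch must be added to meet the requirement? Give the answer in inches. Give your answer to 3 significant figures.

ΔR = 30.8 − 17.4 = 13.4 ft²·°F·h/BTU
L = ΔR / (R/in) = 13.4/6.15 = 2.179 in

2.18 in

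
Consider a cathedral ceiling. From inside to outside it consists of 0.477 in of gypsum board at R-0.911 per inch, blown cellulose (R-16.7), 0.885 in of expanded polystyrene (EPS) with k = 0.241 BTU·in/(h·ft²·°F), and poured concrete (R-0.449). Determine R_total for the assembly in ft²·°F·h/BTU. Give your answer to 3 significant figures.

0.477 × 0.911 = 0.4345
0.885/0.241 = 3.672
R_total = 0.4345 + 16.7 + 3.672 + 0.449 = 21.26 ft²·°F·h/BTU

21.3 ft²·°F·h/BTU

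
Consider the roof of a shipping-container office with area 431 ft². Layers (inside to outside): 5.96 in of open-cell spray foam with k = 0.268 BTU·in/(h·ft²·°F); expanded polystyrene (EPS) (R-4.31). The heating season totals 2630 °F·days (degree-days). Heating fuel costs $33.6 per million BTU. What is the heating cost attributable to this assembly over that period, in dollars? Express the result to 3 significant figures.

34.4 dollars

5.96/0.268 = 22.24
R_total = 22.24 + 4.31 = 26.55 ft²·°F·h/BTU
E = A × HDD × 24 / R = 431 × 2630 × 24 / 26.55 = 1025000 BTU
Cost = 1025000/10⁶ × 33.6 = $34.43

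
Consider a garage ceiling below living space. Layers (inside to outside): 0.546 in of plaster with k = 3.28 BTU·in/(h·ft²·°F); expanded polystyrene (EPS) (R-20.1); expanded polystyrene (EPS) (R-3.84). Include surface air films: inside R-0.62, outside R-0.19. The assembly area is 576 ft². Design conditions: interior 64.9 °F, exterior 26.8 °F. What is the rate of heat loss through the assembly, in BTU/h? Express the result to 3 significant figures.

0.546/3.28 = 0.1665
R_total = 0.62 + 0.1665 + 20.1 + 3.84 + 0.19 = 24.92 ft²·°F·h/BTU
Q = A·ΔT/R = 576 × (64.9 − 26.8) / 24.92 = 880.8 BTU/h

881 BTU/h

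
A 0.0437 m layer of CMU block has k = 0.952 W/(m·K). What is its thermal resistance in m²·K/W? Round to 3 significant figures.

0.0459 m²·K/W

R = L/k = 0.0437/0.952 = 0.0459 m²·K/W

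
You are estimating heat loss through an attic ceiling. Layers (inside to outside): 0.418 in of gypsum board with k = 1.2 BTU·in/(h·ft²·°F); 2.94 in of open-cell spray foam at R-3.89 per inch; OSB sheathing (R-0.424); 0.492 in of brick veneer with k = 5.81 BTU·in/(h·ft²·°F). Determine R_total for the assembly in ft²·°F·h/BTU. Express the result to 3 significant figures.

0.418/1.2 = 0.3483
2.94 × 3.89 = 11.44
0.492/5.81 = 0.08468
R_total = 0.3483 + 11.44 + 0.424 + 0.08468 = 12.29 ft²·°F·h/BTU

12.3 ft²·°F·h/BTU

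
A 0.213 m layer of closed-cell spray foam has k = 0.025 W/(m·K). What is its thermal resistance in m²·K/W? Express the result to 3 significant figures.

8.52 m²·K/W

R = L/k = 0.213/0.025 = 8.52 m²·K/W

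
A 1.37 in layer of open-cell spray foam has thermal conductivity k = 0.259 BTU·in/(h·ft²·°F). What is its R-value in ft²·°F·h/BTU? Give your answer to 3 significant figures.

R = L/k = 1.37/0.259 = 5.29 ft²·°F·h/BTU

5.29 ft²·°F·h/BTU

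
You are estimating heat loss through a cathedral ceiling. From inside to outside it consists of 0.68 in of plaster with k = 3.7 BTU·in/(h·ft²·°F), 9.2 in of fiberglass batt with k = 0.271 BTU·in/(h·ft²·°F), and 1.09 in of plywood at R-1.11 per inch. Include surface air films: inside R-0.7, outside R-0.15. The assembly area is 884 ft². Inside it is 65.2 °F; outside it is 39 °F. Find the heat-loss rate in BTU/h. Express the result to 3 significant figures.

640 BTU/h

0.68/3.7 = 0.1838
9.2/0.271 = 33.95
1.09 × 1.11 = 1.21
R_total = 0.7 + 0.1838 + 33.95 + 1.21 + 0.15 = 36.19 ft²·°F·h/BTU
Q = A·ΔT/R = 884 × (65.2 − 39) / 36.19 = 639.9 BTU/h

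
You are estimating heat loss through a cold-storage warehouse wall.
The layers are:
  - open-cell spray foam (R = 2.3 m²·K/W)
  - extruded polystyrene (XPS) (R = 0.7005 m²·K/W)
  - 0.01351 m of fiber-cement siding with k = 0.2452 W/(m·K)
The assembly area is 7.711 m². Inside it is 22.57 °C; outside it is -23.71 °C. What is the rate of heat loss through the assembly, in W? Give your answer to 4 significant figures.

116.8 W

0.01351/0.2452 = 0.055098
R_total = 2.3 + 0.7005 + 0.055098 = 3.0556 m²·K/W
Q = A·ΔT/R = 7.711 × (22.57 − (-23.71)) / 3.0556 = 116.79 W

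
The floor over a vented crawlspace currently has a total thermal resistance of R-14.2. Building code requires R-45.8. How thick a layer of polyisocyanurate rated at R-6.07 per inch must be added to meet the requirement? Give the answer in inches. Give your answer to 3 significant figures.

ΔR = 45.8 − 14.2 = 31.6 ft²·°F·h/BTU
L = ΔR / (R/in) = 31.6/6.07 = 5.206 in

5.21 in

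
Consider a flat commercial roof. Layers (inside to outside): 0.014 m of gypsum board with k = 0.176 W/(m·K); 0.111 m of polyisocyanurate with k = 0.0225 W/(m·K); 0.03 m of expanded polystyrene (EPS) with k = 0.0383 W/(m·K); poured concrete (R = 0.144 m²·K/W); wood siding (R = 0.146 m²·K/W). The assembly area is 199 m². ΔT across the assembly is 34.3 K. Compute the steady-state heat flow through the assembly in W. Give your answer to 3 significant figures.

1120 W

0.014/0.176 = 0.07955
0.111/0.0225 = 4.933
0.03/0.0383 = 0.7833
R_total = 0.07955 + 4.933 + 0.7833 + 0.144 + 0.146 = 6.086 m²·K/W
Q = A·ΔT/R = 199 × 34.3 / 6.086 = 1122 W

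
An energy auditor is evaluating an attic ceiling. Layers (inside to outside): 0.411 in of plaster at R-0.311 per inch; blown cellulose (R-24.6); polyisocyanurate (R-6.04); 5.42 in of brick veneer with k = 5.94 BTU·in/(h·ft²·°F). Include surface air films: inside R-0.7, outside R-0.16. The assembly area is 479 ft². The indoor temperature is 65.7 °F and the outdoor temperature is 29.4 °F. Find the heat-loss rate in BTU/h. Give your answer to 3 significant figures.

0.411 × 0.311 = 0.1278
5.42/5.94 = 0.9125
R_total = 0.7 + 0.1278 + 24.6 + 6.04 + 0.9125 + 0.16 = 32.54 ft²·°F·h/BTU
Q = A·ΔT/R = 479 × (65.7 − 29.4) / 32.54 = 534.3 BTU/h

534 BTU/h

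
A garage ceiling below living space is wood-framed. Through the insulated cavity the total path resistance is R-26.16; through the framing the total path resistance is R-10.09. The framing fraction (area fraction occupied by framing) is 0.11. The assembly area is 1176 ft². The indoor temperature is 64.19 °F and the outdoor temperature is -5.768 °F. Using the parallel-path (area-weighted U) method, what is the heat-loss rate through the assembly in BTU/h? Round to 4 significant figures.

U_eff = 0.89/26.16 + 0.11/10.09 = 0.034021 + 0.010902 = 0.044923
R_eff = 1/U_eff = 22.26 ft²·°F·h/BTU
Q = 1176 × (64.19 − (-5.768)) / 22.26 = 3695.9 BTU/h

3696 BTU/h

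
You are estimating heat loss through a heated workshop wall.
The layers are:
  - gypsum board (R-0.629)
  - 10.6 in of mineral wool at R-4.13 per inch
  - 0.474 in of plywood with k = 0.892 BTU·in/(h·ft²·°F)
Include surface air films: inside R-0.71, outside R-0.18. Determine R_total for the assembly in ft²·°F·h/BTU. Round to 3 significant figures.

10.6 × 4.13 = 43.78
0.474/0.892 = 0.5314
R_total = 0.71 + 0.629 + 43.78 + 0.5314 + 0.18 = 45.83 ft²·°F·h/BTU

45.8 ft²·°F·h/BTU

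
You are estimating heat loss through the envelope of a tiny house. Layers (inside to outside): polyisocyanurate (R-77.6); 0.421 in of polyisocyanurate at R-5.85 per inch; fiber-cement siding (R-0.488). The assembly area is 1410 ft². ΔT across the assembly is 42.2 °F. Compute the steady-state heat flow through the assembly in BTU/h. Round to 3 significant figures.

0.421 × 5.85 = 2.463
R_total = 77.6 + 2.463 + 0.488 = 80.55 ft²·°F·h/BTU
Q = A·ΔT/R = 1410 × 42.2 / 80.55 = 738.7 BTU/h

739 BTU/h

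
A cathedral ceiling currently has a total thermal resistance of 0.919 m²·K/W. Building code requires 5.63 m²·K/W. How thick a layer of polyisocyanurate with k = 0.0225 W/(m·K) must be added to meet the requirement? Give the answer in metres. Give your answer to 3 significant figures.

ΔR = 5.63 − 0.919 = 4.711 m²·K/W
L = ΔR × k = 4.711 × 0.0225 = 0.106 m

0.106 m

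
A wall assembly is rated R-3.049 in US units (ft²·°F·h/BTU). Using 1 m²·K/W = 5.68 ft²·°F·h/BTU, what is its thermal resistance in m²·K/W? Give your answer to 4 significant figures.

0.5368 m²·K/W

R_SI = 3.049/5.68 = 0.5368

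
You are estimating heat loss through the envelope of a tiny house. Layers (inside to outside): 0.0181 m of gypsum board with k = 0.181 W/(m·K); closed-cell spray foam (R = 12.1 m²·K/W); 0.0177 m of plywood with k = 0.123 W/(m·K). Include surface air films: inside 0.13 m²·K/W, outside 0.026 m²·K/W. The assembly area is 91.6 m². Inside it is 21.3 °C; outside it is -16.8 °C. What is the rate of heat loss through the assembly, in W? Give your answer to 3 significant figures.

279 W

0.0181/0.181 = 0.1
0.0177/0.123 = 0.1439
R_total = 0.13 + 0.1 + 12.1 + 0.1439 + 0.026 = 12.5 m²·K/W
Q = A·ΔT/R = 91.6 × (21.3 − (-16.8)) / 12.5 = 279.2 W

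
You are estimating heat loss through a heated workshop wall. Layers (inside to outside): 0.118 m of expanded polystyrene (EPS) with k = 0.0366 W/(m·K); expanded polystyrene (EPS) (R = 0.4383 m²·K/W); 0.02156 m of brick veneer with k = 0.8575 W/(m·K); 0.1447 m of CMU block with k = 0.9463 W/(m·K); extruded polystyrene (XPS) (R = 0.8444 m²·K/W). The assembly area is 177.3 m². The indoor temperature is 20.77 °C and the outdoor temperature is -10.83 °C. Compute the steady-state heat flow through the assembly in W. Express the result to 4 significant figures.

1196 W

0.118/0.0366 = 3.224
0.02156/0.8575 = 0.025143
0.1447/0.9463 = 0.15291
R_total = 3.224 + 0.4383 + 0.025143 + 0.15291 + 0.8444 = 4.6848 m²·K/W
Q = A·ΔT/R = 177.3 × (20.77 − (-10.83)) / 4.6848 = 1195.9 W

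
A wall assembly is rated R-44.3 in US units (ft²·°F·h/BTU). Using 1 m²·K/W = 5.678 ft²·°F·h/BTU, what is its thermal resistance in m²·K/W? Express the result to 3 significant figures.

R_SI = 44.3/5.678 = 7.802

7.80 m²·K/W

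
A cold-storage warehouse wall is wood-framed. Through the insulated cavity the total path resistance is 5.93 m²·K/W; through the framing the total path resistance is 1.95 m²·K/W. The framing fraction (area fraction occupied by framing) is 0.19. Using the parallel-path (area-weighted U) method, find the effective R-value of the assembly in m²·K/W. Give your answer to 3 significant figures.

U_eff = 0.81/5.93 + 0.19/1.95 = 0.1366 + 0.09744 = 0.234
R_eff = 1/U_eff = 4.273 m²·K/W

4.27 m²·K/W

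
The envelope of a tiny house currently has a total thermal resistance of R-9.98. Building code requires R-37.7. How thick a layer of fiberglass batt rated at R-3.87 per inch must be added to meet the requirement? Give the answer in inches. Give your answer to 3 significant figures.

ΔR = 37.7 − 9.98 = 27.72 ft²·°F·h/BTU
L = ΔR / (R/in) = 27.72/3.87 = 7.163 in

7.16 in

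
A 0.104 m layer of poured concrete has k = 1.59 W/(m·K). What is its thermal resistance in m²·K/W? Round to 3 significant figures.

R = L/k = 0.104/1.59 = 0.06541 m²·K/W

0.0654 m²·K/W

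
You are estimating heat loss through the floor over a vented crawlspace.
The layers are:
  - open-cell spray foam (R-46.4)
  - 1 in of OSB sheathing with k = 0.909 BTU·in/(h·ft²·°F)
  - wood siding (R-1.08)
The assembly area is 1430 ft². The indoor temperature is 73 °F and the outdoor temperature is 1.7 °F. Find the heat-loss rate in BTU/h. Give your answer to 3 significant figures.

1/0.909 = 1.1
R_total = 46.4 + 1.1 + 1.08 = 48.58 ft²·°F·h/BTU
Q = A·ΔT/R = 1430 × (73 − 1.7) / 48.58 = 2099 BTU/h

2100 BTU/h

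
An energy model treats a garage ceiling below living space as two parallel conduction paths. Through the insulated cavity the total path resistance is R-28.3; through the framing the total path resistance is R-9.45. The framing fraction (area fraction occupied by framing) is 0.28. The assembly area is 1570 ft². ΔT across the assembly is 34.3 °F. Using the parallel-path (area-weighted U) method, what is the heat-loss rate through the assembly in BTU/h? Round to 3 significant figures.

U_eff = 0.72/28.3 + 0.28/9.45 = 0.02544 + 0.02963 = 0.05507
R_eff = 1/U_eff = 18.16 ft²·°F·h/BTU
Q = 1570 × 34.3 / 18.16 = 2966 BTU/h

2970 BTU/h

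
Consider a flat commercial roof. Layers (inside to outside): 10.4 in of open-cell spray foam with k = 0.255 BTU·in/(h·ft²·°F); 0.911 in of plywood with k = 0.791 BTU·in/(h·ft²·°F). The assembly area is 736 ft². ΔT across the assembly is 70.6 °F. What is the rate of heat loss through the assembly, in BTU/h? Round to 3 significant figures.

10.4/0.255 = 40.78
0.911/0.791 = 1.152
R_total = 40.78 + 1.152 = 41.94 ft²·°F·h/BTU
Q = A·ΔT/R = 736 × 70.6 / 41.94 = 1239 BTU/h

1240 BTU/h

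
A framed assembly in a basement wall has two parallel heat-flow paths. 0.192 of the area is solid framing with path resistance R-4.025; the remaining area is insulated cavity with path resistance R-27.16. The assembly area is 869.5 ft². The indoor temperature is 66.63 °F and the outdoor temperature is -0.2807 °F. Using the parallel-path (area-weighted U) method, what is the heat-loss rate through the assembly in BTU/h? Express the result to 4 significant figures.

U_eff = 0.808/27.16 + 0.192/4.025 = 0.02975 + 0.047702 = 0.077451
R_eff = 1/U_eff = 12.911 ft²·°F·h/BTU
Q = 869.5 × (66.63 − (-0.2807)) / 12.911 = 4506 BTU/h

4506 BTU/h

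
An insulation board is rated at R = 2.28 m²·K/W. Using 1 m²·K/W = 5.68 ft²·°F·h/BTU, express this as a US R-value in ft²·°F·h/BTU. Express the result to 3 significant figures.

R_US = 2.28 × 5.68 = 12.95

13.0 ft²·°F·h/BTU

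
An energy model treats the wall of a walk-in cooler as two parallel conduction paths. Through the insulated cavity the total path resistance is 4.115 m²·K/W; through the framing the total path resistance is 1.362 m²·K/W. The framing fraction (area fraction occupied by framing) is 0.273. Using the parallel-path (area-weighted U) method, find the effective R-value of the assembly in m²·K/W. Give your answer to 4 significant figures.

2.652 m²·K/W

U_eff = 0.727/4.115 + 0.273/1.362 = 0.17667 + 0.20044 = 0.37711
R_eff = 1/U_eff = 2.6517 m²·K/W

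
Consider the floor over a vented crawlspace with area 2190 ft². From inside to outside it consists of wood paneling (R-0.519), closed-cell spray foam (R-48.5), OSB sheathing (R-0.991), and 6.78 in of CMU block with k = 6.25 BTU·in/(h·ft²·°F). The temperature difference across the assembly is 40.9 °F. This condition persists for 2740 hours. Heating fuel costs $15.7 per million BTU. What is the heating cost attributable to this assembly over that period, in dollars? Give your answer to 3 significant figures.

6.78/6.25 = 1.085
R_total = 0.519 + 48.5 + 0.991 + 1.085 = 51.09 ft²·°F·h/BTU
Q = 2190 × 40.9 / 51.09 = 1753 BTU/h
E = 1753 × 2740 = 4803000 BTU
Cost = 4803000/10⁶ × 15.7 = $75.41

75.4 dollars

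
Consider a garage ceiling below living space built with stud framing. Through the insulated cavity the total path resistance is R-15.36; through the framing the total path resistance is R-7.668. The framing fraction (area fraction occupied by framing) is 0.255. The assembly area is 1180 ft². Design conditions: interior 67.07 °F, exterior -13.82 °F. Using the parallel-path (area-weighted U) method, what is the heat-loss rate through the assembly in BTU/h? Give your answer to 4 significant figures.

7804 BTU/h

U_eff = 0.745/15.36 + 0.255/7.668 = 0.048503 + 0.033255 = 0.081758
R_eff = 1/U_eff = 12.231 ft²·°F·h/BTU
Q = 1180 × (67.07 − (-13.82)) / 12.231 = 7803.8 BTU/h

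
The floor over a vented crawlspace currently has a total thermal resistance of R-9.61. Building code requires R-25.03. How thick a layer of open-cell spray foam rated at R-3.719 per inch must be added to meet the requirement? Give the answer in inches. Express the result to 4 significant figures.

4.146 in

ΔR = 25.03 − 9.61 = 15.42 ft²·°F·h/BTU
L = ΔR / (R/in) = 15.42/3.719 = 4.1463 in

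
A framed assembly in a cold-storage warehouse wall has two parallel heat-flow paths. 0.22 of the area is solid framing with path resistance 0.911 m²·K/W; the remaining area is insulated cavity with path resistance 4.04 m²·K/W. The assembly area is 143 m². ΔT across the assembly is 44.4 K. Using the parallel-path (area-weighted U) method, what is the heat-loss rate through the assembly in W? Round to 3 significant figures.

U_eff = 0.78/4.04 + 0.22/0.911 = 0.1931 + 0.2415 = 0.4346
R_eff = 1/U_eff = 2.301 m²·K/W
Q = 143 × 44.4 / 2.301 = 2759 W

2760 W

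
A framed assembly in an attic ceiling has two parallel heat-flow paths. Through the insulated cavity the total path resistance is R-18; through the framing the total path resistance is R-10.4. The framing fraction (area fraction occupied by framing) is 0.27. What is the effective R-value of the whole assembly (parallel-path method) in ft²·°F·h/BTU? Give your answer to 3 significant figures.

U_eff = 0.73/18 + 0.27/10.4 = 0.04056 + 0.02596 = 0.06652
R_eff = 1/U_eff = 15.03 ft²·°F·h/BTU

15.0 ft²·°F·h/BTU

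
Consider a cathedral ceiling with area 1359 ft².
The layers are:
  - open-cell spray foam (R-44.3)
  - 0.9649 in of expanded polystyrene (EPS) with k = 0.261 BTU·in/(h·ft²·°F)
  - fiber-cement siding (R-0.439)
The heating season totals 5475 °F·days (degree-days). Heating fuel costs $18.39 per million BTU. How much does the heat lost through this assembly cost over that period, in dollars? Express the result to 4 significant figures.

0.9649/0.261 = 3.6969
R_total = 44.3 + 3.6969 + 0.439 = 48.436 ft²·°F·h/BTU
E = A × HDD × 24 / R = 1359 × 5475 × 24 / 48.436 = 3686800 BTU
Cost = 3686800/10⁶ × 18.39 = $67.8

67.80 dollars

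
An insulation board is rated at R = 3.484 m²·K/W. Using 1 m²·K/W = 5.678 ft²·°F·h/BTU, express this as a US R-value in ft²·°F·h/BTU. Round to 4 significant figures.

R_US = 3.484 × 5.678 = 19.782

19.78 ft²·°F·h/BTU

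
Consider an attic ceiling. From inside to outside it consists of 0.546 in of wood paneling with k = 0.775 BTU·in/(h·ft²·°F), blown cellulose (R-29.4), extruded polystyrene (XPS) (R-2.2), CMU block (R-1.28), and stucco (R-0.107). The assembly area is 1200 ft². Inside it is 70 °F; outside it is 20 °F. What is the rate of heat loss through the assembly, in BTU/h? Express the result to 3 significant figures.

1780 BTU/h

0.546/0.775 = 0.7045
R_total = 0.7045 + 29.4 + 2.2 + 1.28 + 0.107 = 33.69 ft²·°F·h/BTU
Q = A·ΔT/R = 1200 × (70 − 20) / 33.69 = 1781 BTU/h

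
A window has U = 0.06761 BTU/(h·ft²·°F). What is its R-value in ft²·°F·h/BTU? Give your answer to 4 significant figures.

R = 1/U = 1/0.06761 = 14.791

14.79 ft²·°F·h/BTU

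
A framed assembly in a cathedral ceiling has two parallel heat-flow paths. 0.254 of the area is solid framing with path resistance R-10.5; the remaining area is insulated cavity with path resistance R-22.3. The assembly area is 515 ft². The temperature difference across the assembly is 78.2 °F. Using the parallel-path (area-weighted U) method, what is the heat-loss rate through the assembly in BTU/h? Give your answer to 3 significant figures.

2320 BTU/h

U_eff = 0.746/22.3 + 0.254/10.5 = 0.03345 + 0.02419 = 0.05764
R_eff = 1/U_eff = 17.35 ft²·°F·h/BTU
Q = 515 × 78.2 / 17.35 = 2321 BTU/h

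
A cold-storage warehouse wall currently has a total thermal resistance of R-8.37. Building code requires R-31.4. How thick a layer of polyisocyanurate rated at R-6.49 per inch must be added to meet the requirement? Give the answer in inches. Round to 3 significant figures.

ΔR = 31.4 − 8.37 = 23.03 ft²·°F·h/BTU
L = ΔR / (R/in) = 23.03/6.49 = 3.549 in

3.55 in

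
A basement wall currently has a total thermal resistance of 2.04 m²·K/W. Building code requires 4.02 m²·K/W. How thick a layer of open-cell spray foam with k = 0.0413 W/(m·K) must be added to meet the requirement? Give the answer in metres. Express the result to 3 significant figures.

ΔR = 4.02 − 2.04 = 1.98 m²·K/W
L = ΔR × k = 1.98 × 0.0413 = 0.08177 m

0.0818 m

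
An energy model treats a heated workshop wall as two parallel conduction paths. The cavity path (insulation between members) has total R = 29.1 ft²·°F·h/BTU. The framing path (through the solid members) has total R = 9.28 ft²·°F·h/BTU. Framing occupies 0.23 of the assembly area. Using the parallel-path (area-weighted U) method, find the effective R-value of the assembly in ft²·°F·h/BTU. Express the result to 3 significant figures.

19.5 ft²·°F·h/BTU

U_eff = 0.77/29.1 + 0.23/9.28 = 0.02646 + 0.02478 = 0.05124
R_eff = 1/U_eff = 19.51 ft²·°F·h/BTU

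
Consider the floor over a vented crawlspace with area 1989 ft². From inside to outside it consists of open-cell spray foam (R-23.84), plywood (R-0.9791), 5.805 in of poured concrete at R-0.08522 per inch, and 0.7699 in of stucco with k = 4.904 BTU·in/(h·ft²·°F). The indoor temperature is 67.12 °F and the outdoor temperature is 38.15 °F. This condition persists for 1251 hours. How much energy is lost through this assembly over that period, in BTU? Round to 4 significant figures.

5.805 × 0.08522 = 0.4947
0.7699/4.904 = 0.15699
R_total = 23.84 + 0.9791 + 0.4947 + 0.15699 = 25.471 ft²·°F·h/BTU
Q = 1989 × (67.12 − 38.15) / 25.471 = 2262.3 BTU/h
E = 2262.3 × 1251 = 2830100 BTU

2830000 BTU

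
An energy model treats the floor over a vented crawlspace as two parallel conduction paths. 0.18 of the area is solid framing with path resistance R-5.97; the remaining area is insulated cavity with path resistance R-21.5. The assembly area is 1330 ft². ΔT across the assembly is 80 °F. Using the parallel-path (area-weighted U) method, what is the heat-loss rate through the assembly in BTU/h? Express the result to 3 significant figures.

U_eff = 0.82/21.5 + 0.18/5.97 = 0.03814 + 0.03015 = 0.06829
R_eff = 1/U_eff = 14.64 ft²·°F·h/BTU
Q = 1330 × 80 / 14.64 = 7266 BTU/h

7270 BTU/h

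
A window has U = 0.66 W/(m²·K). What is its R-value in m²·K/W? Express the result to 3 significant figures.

R = 1/U = 1/0.66 = 1.515

1.52 m²·K/W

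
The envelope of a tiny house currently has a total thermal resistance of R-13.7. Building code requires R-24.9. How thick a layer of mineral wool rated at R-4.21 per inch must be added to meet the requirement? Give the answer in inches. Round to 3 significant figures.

2.66 in

ΔR = 24.9 − 13.7 = 11.2 ft²·°F·h/BTU
L = ΔR / (R/in) = 11.2/4.21 = 2.66 in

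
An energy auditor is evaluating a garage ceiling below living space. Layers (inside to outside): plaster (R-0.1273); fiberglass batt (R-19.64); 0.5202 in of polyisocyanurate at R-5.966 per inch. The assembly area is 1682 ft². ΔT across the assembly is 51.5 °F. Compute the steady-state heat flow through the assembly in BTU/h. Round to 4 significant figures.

0.5202 × 5.966 = 3.1035
R_total = 0.1273 + 19.64 + 3.1035 = 22.871 ft²·°F·h/BTU
Q = A·ΔT/R = 1682 × 51.5 / 22.871 = 3787.5 BTU/h

3787 BTU/h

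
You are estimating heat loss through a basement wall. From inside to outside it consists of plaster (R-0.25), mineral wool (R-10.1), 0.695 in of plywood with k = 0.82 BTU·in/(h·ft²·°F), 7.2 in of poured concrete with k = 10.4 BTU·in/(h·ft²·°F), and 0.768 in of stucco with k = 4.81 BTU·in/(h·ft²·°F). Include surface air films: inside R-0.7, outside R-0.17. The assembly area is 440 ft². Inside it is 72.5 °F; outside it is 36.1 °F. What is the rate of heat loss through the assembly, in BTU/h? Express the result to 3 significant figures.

0.695/0.82 = 0.8476
7.2/10.4 = 0.6923
0.768/4.81 = 0.1597
R_total = 0.7 + 0.25 + 10.1 + 0.8476 + 0.6923 + 0.1597 + 0.17 = 12.92 ft²·°F·h/BTU
Q = A·ΔT/R = 440 × (72.5 − 36.1) / 12.92 = 1240 BTU/h

1240 BTU/h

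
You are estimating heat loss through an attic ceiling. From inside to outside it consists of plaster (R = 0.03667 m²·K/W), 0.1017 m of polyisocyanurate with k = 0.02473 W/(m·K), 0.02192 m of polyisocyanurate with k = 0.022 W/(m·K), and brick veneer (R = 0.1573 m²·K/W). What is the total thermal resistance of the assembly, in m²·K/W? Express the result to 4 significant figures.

0.1017/0.02473 = 4.1124
0.02192/0.022 = 0.99636
R_total = 0.03667 + 4.1124 + 0.99636 + 0.1573 = 5.3027 m²·K/W

5.303 m²·K/W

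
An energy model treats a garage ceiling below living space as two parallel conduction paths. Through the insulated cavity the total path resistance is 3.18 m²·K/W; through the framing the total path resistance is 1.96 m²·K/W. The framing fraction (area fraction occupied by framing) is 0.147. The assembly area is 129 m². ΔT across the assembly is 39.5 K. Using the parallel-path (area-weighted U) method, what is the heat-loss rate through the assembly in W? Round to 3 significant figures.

U_eff = 0.853/3.18 + 0.147/1.96 = 0.2682 + 0.075 = 0.3432
R_eff = 1/U_eff = 2.913 m²·K/W
Q = 129 × 39.5 / 2.913 = 1749 W

1750 W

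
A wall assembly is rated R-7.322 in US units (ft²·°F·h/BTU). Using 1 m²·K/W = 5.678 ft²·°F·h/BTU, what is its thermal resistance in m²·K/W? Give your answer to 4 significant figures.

1.290 m²·K/W

R_SI = 7.322/5.678 = 1.2895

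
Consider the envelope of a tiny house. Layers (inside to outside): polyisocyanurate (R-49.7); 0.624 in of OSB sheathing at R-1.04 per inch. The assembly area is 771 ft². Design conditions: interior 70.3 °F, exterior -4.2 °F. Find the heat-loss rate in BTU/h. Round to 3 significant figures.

1140 BTU/h

0.624 × 1.04 = 0.649
R_total = 49.7 + 0.649 = 50.35 ft²·°F·h/BTU
Q = A·ΔT/R = 771 × (70.3 − (-4.2)) / 50.35 = 1141 BTU/h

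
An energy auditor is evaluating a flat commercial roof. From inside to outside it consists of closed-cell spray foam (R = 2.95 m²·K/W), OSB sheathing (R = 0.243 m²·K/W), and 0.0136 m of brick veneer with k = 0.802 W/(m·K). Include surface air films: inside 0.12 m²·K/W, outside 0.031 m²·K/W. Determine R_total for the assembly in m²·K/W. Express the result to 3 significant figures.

3.36 m²·K/W

0.0136/0.802 = 0.01696
R_total = 0.12 + 2.95 + 0.243 + 0.01696 + 0.031 = 3.361 m²·K/W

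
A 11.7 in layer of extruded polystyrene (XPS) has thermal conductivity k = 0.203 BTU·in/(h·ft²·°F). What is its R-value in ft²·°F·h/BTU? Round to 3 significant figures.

57.6 ft²·°F·h/BTU

R = L/k = 11.7/0.203 = 57.64 ft²·°F·h/BTU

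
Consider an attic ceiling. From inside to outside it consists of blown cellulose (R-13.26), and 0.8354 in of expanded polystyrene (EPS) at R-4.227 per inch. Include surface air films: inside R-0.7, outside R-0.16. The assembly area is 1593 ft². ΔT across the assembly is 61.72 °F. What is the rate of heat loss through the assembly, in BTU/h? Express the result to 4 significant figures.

0.8354 × 4.227 = 3.5312
R_total = 0.7 + 13.26 + 3.5312 + 0.16 = 17.651 ft²·°F·h/BTU
Q = A·ΔT/R = 1593 × 61.72 / 17.651 = 5570.1 BTU/h

5570 BTU/h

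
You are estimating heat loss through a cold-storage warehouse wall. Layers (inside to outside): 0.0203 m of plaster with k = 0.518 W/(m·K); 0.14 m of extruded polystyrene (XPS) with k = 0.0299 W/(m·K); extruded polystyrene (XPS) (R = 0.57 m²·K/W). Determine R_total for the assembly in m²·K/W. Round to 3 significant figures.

0.0203/0.518 = 0.03919
0.14/0.0299 = 4.682
R_total = 0.03919 + 4.682 + 0.57 = 5.291 m²·K/W

5.29 m²·K/W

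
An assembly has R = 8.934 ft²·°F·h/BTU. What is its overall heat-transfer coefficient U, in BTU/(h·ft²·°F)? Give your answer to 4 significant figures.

0.1119 BTU/(h·ft²·°F)

U = 1/R = 1/8.934 = 0.11193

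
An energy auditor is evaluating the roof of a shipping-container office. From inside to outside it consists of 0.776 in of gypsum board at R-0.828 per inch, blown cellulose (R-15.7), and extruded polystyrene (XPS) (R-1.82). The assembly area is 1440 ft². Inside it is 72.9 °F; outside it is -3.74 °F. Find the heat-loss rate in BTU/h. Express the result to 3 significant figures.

6080 BTU/h

0.776 × 0.828 = 0.6425
R_total = 0.6425 + 15.7 + 1.82 = 18.16 ft²·°F·h/BTU
Q = A·ΔT/R = 1440 × (72.9 − (-3.74)) / 18.16 = 6076 BTU/h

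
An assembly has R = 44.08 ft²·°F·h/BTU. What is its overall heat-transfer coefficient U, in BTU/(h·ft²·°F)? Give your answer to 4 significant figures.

U = 1/R = 1/44.08 = 0.022686

0.02269 BTU/(h·ft²·°F)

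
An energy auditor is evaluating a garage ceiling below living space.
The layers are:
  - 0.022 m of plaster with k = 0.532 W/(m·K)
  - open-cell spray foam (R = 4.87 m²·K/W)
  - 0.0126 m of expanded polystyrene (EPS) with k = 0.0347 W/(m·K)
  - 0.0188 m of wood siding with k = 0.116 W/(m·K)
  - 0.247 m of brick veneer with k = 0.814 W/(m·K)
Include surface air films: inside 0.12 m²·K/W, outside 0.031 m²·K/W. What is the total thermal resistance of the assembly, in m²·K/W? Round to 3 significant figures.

5.89 m²·K/W

0.022/0.532 = 0.04135
0.0126/0.0347 = 0.3631
0.0188/0.116 = 0.1621
0.247/0.814 = 0.3034
R_total = 0.12 + 0.04135 + 4.87 + 0.3631 + 0.1621 + 0.3034 + 0.031 = 5.891 m²·K/W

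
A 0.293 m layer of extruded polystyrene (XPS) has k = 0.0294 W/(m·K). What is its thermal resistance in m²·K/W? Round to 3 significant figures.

9.97 m²·K/W

R = L/k = 0.293/0.0294 = 9.966 m²·K/W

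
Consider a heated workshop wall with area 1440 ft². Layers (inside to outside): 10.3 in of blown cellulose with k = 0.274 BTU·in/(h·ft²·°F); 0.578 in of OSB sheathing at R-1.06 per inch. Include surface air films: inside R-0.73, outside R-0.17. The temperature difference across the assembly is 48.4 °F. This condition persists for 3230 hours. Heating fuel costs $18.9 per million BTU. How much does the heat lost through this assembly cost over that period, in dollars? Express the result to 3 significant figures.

10.3/0.274 = 37.59
0.578 × 1.06 = 0.6127
R_total = 0.73 + 37.59 + 0.6127 + 0.17 = 39.1 ft²·°F·h/BTU
Q = 1440 × 48.4 / 39.1 = 1782 BTU/h
E = 1782 × 3230 = 5757000 BTU
Cost = 5757000/10⁶ × 18.9 = $108.8

109 dollars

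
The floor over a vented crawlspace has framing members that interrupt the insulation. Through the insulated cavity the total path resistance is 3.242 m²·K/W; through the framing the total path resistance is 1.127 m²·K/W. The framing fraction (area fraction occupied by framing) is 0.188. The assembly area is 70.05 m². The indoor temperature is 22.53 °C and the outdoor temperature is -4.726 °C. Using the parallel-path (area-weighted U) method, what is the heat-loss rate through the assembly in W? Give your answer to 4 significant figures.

796.7 W

U_eff = 0.812/3.242 + 0.188/1.127 = 0.25046 + 0.16681 = 0.41728
R_eff = 1/U_eff = 2.3965 m²·K/W
Q = 70.05 × (22.53 − (-4.726)) / 2.3965 = 796.7 W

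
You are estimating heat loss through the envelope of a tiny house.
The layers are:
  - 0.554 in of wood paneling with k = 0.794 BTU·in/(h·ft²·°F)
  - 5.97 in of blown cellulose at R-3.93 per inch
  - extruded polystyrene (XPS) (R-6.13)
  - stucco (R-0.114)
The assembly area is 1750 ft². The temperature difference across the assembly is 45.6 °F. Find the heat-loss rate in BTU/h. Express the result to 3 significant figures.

0.554/0.794 = 0.6977
5.97 × 3.93 = 23.46
R_total = 0.6977 + 23.46 + 6.13 + 0.114 = 30.4 ft²·°F·h/BTU
Q = A·ΔT/R = 1750 × 45.6 / 30.4 = 2625 BTU/h

2620 BTU/h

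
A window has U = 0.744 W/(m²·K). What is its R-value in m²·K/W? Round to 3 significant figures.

1.34 m²·K/W

R = 1/U = 1/0.744 = 1.344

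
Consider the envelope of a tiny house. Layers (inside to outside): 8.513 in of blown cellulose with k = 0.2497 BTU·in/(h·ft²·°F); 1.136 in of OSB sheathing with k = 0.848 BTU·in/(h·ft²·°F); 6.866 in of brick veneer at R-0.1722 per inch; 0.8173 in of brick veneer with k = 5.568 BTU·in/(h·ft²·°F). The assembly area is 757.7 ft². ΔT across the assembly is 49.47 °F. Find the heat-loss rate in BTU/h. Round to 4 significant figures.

1020 BTU/h

8.513/0.2497 = 34.093
1.136/0.848 = 1.3396
6.866 × 0.1722 = 1.1823
0.8173/5.568 = 0.14679
R_total = 34.093 + 1.3396 + 1.1823 + 0.14679 = 36.762 ft²·°F·h/BTU
Q = A·ΔT/R = 757.7 × 49.47 / 36.762 = 1019.6 BTU/h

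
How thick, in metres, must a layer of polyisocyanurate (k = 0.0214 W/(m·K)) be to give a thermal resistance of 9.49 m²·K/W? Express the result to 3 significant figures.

0.203 m

L = R·k = 9.49 × 0.0214 = 0.2031 m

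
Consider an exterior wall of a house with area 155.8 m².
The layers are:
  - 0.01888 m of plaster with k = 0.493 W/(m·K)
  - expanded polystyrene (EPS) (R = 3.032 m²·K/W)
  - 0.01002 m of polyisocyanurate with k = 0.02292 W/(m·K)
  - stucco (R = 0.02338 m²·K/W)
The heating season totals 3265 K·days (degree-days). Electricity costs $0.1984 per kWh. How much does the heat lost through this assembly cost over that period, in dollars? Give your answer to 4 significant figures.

686.0 dollars

0.01888/0.493 = 0.038296
0.01002/0.02292 = 0.43717
R_total = 0.038296 + 3.032 + 0.43717 + 0.02338 = 3.5308 m²·K/W
E = A × HDD × 24 / R / 1000 = 155.8 × 3265 × 24 / 3.5308 / 1000 = 3457.7 kWh
Cost = 3457.7 × 0.1984 = $686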